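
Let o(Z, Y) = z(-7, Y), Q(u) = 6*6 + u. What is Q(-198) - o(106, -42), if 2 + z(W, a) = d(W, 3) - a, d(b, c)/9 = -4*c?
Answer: -94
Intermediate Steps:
Q(u) = 36 + u
d(b, c) = -36*c (d(b, c) = 9*(-4*c) = -36*c)
z(W, a) = -110 - a (z(W, a) = -2 + (-36*3 - a) = -2 + (-108 - a) = -110 - a)
o(Z, Y) = -110 - Y
Q(-198) - o(106, -42) = (36 - 198) - (-110 - 1*(-42)) = -162 - (-110 + 42) = -162 - 1*(-68) = -162 + 68 = -94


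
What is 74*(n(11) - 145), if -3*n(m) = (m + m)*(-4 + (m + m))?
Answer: -20498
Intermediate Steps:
n(m) = -2*m*(-4 + 2*m)/3 (n(m) = -(m + m)*(-4 + (m + m))/3 = -2*m*(-4 + 2*m)/3)
74*(n(11) - 145) = 74*((4/3)*11*(2 - 1*11) - 145) = 74*((4/3)*11*(2 - 11) - 145) = 74*((4/3)*11*(-9) - 145) = 74*(-132 - 145) = 74*(-277) = -20498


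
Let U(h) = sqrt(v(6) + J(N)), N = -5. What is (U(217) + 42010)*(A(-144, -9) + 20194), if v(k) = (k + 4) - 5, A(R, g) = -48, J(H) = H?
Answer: 846333460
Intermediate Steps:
v(k) = -1 + k (v(k) = (4 + k) - 5 = -1 + k)
U(h) = 0 (U(h) = sqrt((-1 + 6) - 5) = sqrt(5 - 5) = sqrt(0) = 0)
(U(217) + 42010)*(A(-144, -9) + 20194) = (0 + 42010)*(-48 + 20194) = 42010*20146 = 846333460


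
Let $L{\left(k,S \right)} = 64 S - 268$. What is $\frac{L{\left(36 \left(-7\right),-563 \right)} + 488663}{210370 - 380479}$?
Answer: $- \frac{452363}{170109} \approx -2.6593$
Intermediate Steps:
$L{\left(k,S \right)} = -268 + 64 S$
$\frac{L{\left(36 \left(-7\right),-563 \right)} + 488663}{210370 - 380479} = \frac{\left(-268 + 64 \left(-563\right)\right) + 488663}{210370 - 380479} = \frac{\left(-268 - 36032\right) + 488663}{-170109} = \left(-36300 + 488663\right) \left(- \frac{1}{170109}\right) = 452363 \left(- \frac{1}{170109}\right) = - \frac{452363}{170109}$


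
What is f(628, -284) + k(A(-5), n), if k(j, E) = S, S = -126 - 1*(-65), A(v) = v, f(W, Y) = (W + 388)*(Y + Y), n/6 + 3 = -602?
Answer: -577149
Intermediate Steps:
n = -3630 (n = -18 + 6*(-602) = -18 - 3612 = -3630)
f(W, Y) = 2*Y*(388 + W) (f(W, Y) = (388 + W)*(2*Y) = 2*Y*(388 + W))
S = -61 (S = -126 + 65 = -61)
k(j, E) = -61
f(628, -284) + k(A(-5), n) = 2*(-284)*(388 + 628) - 61 = 2*(-284)*1016 - 61 = -577088 - 61 = -577149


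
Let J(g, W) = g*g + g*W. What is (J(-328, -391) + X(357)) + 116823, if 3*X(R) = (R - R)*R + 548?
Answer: 1058513/3 ≈ 3.5284e+5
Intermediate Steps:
J(g, W) = g² + W*g
X(R) = 548/3 (X(R) = ((R - R)*R + 548)/3 = (0*R + 548)/3 = (0 + 548)/3 = (⅓)*548 = 548/3)
(J(-328, -391) + X(357)) + 116823 = (-328*(-391 - 328) + 548/3) + 116823 = (-328*(-719) + 548/3) + 116823 = (235832 + 548/3) + 116823 = 708044/3 + 116823 = 1058513/3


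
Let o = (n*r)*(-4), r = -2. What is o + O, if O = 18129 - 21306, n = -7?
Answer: -3233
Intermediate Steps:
O = -3177
o = -56 (o = -7*(-2)*(-4) = 14*(-4) = -56)
o + O = -56 - 3177 = -3233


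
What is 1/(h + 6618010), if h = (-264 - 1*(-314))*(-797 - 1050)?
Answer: 1/6525660 ≈ 1.5324e-7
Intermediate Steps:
h = -92350 (h = (-264 + 314)*(-1847) = 50*(-1847) = -92350)
1/(h + 6618010) = 1/(-92350 + 6618010) = 1/6525660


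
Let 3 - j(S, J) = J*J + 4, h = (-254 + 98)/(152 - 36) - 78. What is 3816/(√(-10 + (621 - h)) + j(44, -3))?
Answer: 13833/214 + 477*√145145/1070 ≈ 234.48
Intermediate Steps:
h = -2301/29 (h = -156/116 - 78 = -156*1/116 - 78 = -39/29 - 78 = -2301/29 ≈ -79.345)
j(S, J) = -1 - J² (j(S, J) = 3 - (J*J + 4) = 3 - (J² + 4) = 3 - (4 + J²) = 3 + (-4 - J²) = -1 - J²)
3816/(√(-10 + (621 - h)) + j(44, -3)) = 3816/(√(-10 + (621 - 1*(-2301/29))) + (-1 - 1*(-3)²)) = 3816/(√(-10 + (621 + 2301/29)) + (-1 - 1*9)) = 3816/(√(-10 + 20310/29) + (-1 - 9)) = 3816/(√(20020/29) - 10) = 3816/(2*√145145/29 - 10) = 3816/(-10 + 2*√145145/29)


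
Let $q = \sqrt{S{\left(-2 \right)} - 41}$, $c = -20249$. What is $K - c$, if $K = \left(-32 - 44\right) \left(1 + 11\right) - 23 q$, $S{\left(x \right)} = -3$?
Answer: $19337 - 46 i \sqrt{11} \approx 19337.0 - 152.56 i$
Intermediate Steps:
$q = 2 i \sqrt{11}$ ($q = \sqrt{-3 - 41} = \sqrt{-44} = 2 i \sqrt{11} \approx 6.6332 i$)
$K = -912 - 46 i \sqrt{11}$ ($K = \left(-32 - 44\right) \left(1 + 11\right) - 23 \cdot 2 i \sqrt{11} = \left(-76\right) 12 - 46 i \sqrt{11} = -912 - 46 i \sqrt{11} \approx -912.0 - 152.56 i$)
$K - c = \left(-912 - 46 i \sqrt{11}\right) - -20249 = \left(-912 - 46 i \sqrt{11}\right) + 20249 = 19337 - 46 i \sqrt{11}$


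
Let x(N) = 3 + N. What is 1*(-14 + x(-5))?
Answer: -16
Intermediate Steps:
1*(-14 + x(-5)) = 1*(-14 + (3 - 5)) = 1*(-14 - 2) = 1*(-16) = -16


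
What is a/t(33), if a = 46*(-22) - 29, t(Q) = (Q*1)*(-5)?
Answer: 347/55 ≈ 6.3091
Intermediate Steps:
t(Q) = -5*Q (t(Q) = Q*(-5) = -5*Q)
a = -1041 (a = -1012 - 29 = -1041)
a/t(33) = -1041/((-5*33)) = -1041/(-165) = -1041*(-1/165) = 347/55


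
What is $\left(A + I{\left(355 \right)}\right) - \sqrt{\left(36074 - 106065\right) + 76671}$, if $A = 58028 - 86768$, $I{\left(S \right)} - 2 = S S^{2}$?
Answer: $44710137 - 2 \sqrt{1670} \approx 4.471 \cdot 10^{7}$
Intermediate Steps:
$I{\left(S \right)} = 2 + S^{3}$ ($I{\left(S \right)} = 2 + S S^{2} = 2 + S^{3}$)
$A = -28740$ ($A = 58028 - 86768 = -28740$)
$\left(A + I{\left(355 \right)}\right) - \sqrt{\left(36074 - 106065\right) + 76671} = \left(-28740 + \left(2 + 355^{3}\right)\right) - \sqrt{\left(36074 - 106065\right) + 76671} = \left(-28740 + \left(2 + 44738875\right)\right) - \sqrt{\left(36074 - 106065\right) + 76671} = \left(-28740 + 44738877\right) - \sqrt{-69991 + 76671} = 44710137 - \sqrt{6680} = 44710137 - 2 \sqrt{1670}$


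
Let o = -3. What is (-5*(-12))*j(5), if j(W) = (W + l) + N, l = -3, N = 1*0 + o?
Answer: -60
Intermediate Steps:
N = -3 (N = 1*0 - 3 = 0 - 3 = -3)
j(W) = -6 + W (j(W) = (W - 3) - 3 = (-3 + W) - 3 = -6 + W)
(-5*(-12))*j(5) = (-5*(-12))*(-6 + 5) = 60*(-1) = -60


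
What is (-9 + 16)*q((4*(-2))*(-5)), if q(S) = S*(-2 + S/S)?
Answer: -280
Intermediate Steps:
q(S) = -S (q(S) = S*(-2 + 1) = S*(-1) = -S)
(-9 + 16)*q((4*(-2))*(-5)) = (-9 + 16)*(-4*(-2)*(-5)) = 7*(-(-8)*(-5)) = 7*(-1*40) = 7*(-40) = -280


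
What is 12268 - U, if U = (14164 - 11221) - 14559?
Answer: 23884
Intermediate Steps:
U = -11616 (U = 2943 - 14559 = -11616)
12268 - U = 12268 - 1*(-11616) = 12268 + 11616 = 23884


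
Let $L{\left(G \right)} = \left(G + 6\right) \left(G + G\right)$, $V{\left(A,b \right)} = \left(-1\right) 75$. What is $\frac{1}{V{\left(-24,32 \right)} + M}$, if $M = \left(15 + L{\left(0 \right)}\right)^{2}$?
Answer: $\frac{1}{150} \approx 0.0066667$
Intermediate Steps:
$V{\left(A,b \right)} = -75$
$L{\left(G \right)} = 2 G \left(6 + G\right)$ ($L{\left(G \right)} = \left(6 + G\right) 2 G = 2 G \left(6 + G\right)$)
$M = 225$ ($M = \left(15 + 2 \cdot 0 \left(6 + 0\right)\right)^{2} = \left(15 + 2 \cdot 0 \cdot 6\right)^{2} = \left(15 + 0\right)^{2} = 15^{2} = 225$)
$\frac{1}{V{\left(-24,32 \right)} + M} = \frac{1}{-75 + 225} = \frac{1}{150}$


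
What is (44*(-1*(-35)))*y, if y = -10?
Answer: -15400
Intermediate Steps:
(44*(-1*(-35)))*y = (44*(-1*(-35)))*(-10) = (44*35)*(-10) = 1540*(-10) = -15400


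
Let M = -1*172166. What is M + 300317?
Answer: 128151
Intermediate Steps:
M = -172166
M + 300317 = -172166 + 300317 = 128151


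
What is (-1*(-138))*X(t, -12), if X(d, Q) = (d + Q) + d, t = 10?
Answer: 1104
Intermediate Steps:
X(d, Q) = Q + 2*d (X(d, Q) = (Q + d) + d = Q + 2*d)
(-1*(-138))*X(t, -12) = (-1*(-138))*(-12 + 2*10) = 138*(-12 + 20) = 138*8 = 1104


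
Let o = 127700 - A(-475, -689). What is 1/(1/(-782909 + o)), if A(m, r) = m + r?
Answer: -654045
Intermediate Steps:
o = 128864 (o = 127700 - (-475 - 689) = 127700 - 1*(-1164) = 127700 + 1164 = 128864)
1/(1/(-782909 + o)) = 1/(1/(-782909 + 128864)) = 1/(1/(-654045)) = 1/(-1/654045) = -654045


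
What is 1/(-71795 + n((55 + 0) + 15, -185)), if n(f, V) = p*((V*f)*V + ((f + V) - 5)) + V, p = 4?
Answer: 1/9510540 ≈ 1.0515e-7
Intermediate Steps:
n(f, V) = -20 + 4*f + 5*V + 4*f*V² (n(f, V) = 4*((V*f)*V + ((f + V) - 5)) + V = 4*(f*V² + ((V + f) - 5)) + V = 4*(f*V² + (-5 + V + f)) + V = 4*(-5 + V + f + f*V²) + V = (-20 + 4*V + 4*f + 4*f*V²) + V = -20 + 4*f + 5*V + 4*f*V²)
1/(-71795 + n((55 + 0) + 15, -185)) = 1/(-71795 + (-20 + 4*((55 + 0) + 15) + 5*(-185) + 4*((55 + 0) + 15)*(-185)²)) = 1/(-71795 + (-20 + 4*(55 + 15) - 925 + 4*(55 + 15)*34225)) = 1/(-71795 + (-20 + 4*70 - 925 + 4*70*34225)) = 1/(-71795 + (-20 + 280 - 925 + 9583000)) = 1/(-71795 + 9582335) = 1/9510540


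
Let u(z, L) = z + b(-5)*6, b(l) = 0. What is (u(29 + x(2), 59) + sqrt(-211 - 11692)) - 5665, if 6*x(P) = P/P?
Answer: -33815/6 + I*sqrt(11903) ≈ -5635.8 + 109.1*I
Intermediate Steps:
x(P) = 1/6 (x(P) = (P/P)/6 = (1/6)*1 = 1/6)
u(z, L) = z (u(z, L) = z + 0*6 = z + 0 = z)
(u(29 + x(2), 59) + sqrt(-211 - 11692)) - 5665 = ((29 + 1/6) + sqrt(-211 - 11692)) - 5665 = (175/6 + sqrt(-11903)) - 5665 = (175/6 + I*sqrt(11903)) - 5665 = -33815/6 + I*sqrt(11903)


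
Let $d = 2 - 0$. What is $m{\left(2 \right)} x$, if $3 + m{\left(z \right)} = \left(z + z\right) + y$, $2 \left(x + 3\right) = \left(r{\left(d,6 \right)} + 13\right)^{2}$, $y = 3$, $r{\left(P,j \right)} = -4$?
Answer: $150$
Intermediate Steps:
$d = 2$ ($d = 2 + 0 = 2$)
$x = \frac{75}{2}$ ($x = -3 + \frac{\left(-4 + 13\right)^{2}}{2} = -3 + \frac{9^{2}}{2} = -3 + \frac{1}{2} \cdot 81 = -3 + \frac{81}{2} = \frac{75}{2} \approx 37.5$)
$m{\left(z \right)} = 2 z$ ($m{\left(z \right)} = -3 + \left(\left(z + z\right) + 3\right) = -3 + \left(2 z + 3\right) = -3 + \left(3 + 2 z\right) = 2 z$)
$m{\left(2 \right)} x = 2 \cdot 2 \cdot \frac{75}{2} = 4 \cdot \frac{75}{2} = 150$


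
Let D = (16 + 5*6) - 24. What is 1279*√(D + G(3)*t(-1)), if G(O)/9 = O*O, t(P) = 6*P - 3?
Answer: 1279*I*√707 ≈ 34008.0*I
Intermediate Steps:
t(P) = -3 + 6*P
G(O) = 9*O² (G(O) = 9*(O*O) = 9*O²)
D = 22 (D = (16 + 30) - 24 = 46 - 24 = 22)
1279*√(D + G(3)*t(-1)) = 1279*√(22 + (9*3²)*(-3 + 6*(-1))) = 1279*√(22 + (9*9)*(-3 - 6)) = 1279*√(22 + 81*(-9)) = 1279*√(22 - 729) = 1279*√(-707) = 1279*(I*√707) = 1279*I*√707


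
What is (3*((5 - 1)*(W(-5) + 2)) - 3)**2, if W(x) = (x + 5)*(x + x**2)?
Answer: 441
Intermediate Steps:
W(x) = (5 + x)*(x + x**2)
(3*((5 - 1)*(W(-5) + 2)) - 3)**2 = (3*((5 - 1)*(-5*(5 + (-5)**2 + 6*(-5)) + 2)) - 3)**2 = (3*(4*(-5*(5 + 25 - 30) + 2)) - 3)**2 = (3*(4*(-5*0 + 2)) - 3)**2 = (3*(4*(0 + 2)) - 3)**2 = (3*(4*2) - 3)**2 = (3*8 - 3)**2 = (24 - 3)**2 = 21**2 = 441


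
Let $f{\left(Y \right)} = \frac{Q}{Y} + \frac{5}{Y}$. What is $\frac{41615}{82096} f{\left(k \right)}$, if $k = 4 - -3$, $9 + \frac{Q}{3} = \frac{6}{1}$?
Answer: $- \frac{5945}{20524} \approx -0.28966$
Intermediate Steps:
$Q = -9$ ($Q = -27 + 3 \cdot \frac{6}{1} = -27 + 3 \cdot 6 \cdot 1 = -27 + 3 \cdot 6 = -27 + 18 = -9$)
$k = 7$ ($k = 4 + 3 = 7$)
$f{\left(Y \right)} = - \frac{4}{Y}$ ($f{\left(Y \right)} = - \frac{9}{Y} + \frac{5}{Y} = - \frac{4}{Y}$)
$\frac{41615}{82096} f{\left(k \right)} = \frac{41615}{82096} \left(- \frac{4}{7}\right) = 41615 \cdot \frac{1}{82096} \left(\left(-4\right) \frac{1}{7}\right) = \frac{5945}{11728} \left(- \frac{4}{7}\right) = - \frac{5945}{20524}$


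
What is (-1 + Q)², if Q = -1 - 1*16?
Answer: 324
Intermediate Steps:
Q = -17 (Q = -1 - 16 = -17)
(-1 + Q)² = (-1 - 17)² = (-18)² = 324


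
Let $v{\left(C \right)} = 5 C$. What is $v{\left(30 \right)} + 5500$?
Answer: $5650$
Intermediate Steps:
$v{\left(30 \right)} + 5500 = 5 \cdot 30 + 5500 = 150 + 5500 = 5650$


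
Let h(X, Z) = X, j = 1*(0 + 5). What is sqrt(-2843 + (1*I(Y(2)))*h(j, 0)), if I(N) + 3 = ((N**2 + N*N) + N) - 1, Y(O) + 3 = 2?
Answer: I*sqrt(2858) ≈ 53.46*I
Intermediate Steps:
j = 5 (j = 1*5 = 5)
Y(O) = -1 (Y(O) = -3 + 2 = -1)
I(N) = -4 + N + 2*N**2 (I(N) = -3 + (((N**2 + N*N) + N) - 1) = -3 + (((N**2 + N**2) + N) - 1) = -3 + ((2*N**2 + N) - 1) = -3 + ((N + 2*N**2) - 1) = -3 + (-1 + N + 2*N**2) = -4 + N + 2*N**2)
sqrt(-2843 + (1*I(Y(2)))*h(j, 0)) = sqrt(-2843 + (1*(-4 - 1 + 2*(-1)**2))*5) = sqrt(-2843 + (1*(-4 - 1 + 2*1))*5) = sqrt(-2843 + (1*(-4 - 1 + 2))*5) = sqrt(-2843 + (1*(-3))*5) = sqrt(-2843 - 3*5) = sqrt(-2843 - 15) = sqrt(-2858) = I*sqrt(2858)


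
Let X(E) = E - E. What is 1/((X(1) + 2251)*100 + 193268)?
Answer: 1/418368 ≈ 2.3902e-6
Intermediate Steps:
X(E) = 0
1/((X(1) + 2251)*100 + 193268) = 1/((0 + 2251)*100 + 193268) = 1/(2251*100 + 193268) = 1/(225100 + 193268) = 1/418368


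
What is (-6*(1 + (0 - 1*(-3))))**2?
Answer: 576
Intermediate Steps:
(-6*(1 + (0 - 1*(-3))))**2 = (-6*(1 + (0 + 3)))**2 = (-6*(1 + 3))**2 = (-6*4)**2 = (-24)**2 = 576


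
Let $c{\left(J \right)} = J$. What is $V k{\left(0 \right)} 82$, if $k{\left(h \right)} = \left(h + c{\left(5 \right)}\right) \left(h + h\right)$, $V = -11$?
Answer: $0$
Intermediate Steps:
$k{\left(h \right)} = 2 h \left(5 + h\right)$ ($k{\left(h \right)} = \left(h + 5\right) \left(h + h\right) = \left(5 + h\right) 2 h = 2 h \left(5 + h\right)$)
$V k{\left(0 \right)} 82 = - 11 \cdot 2 \cdot 0 \left(5 + 0\right) 82 = - 11 \cdot 2 \cdot 0 \cdot 5 \cdot 82 = \left(-11\right) 0 \cdot 82 = 0 \cdot 82 = 0$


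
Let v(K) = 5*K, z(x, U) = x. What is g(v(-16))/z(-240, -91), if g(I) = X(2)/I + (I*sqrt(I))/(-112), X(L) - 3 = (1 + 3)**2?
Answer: 19/19200 - I*sqrt(5)/84 ≈ 0.00098958 - 0.02662*I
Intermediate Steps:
X(L) = 19 (X(L) = 3 + (1 + 3)**2 = 3 + 4**2 = 3 + 16 = 19)
g(I) = 19/I - I**(3/2)/112 (g(I) = 19/I + (I*sqrt(I))/(-112) = 19/I + I**(3/2)*(-1/112) = 19/I - I**(3/2)/112)
g(v(-16))/z(-240, -91) = ((2128 - (5*(-16))**(5/2))/(112*((5*(-16)))))/(-240) = ((1/112)*(2128 - (-80)**(5/2))/(-80))*(-1/240) = ((1/112)*(-1/80)*(2128 - 25600*I*sqrt(5)))*(-1/240) = (-19/80 + 20*I*sqrt(5)/7)*(-1/240) = 19/19200 - I*sqrt(5)/84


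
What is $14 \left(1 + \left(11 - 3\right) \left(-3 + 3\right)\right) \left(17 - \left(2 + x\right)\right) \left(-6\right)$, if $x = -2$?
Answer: $-1428$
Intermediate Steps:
$14 \left(1 + \left(11 - 3\right) \left(-3 + 3\right)\right) \left(17 - \left(2 + x\right)\right) \left(-6\right) = 14 \left(1 + \left(11 - 3\right) \left(-3 + 3\right)\right) \left(17 - 0\right) \left(-6\right) = 14 \left(1 + 8 \cdot 0\right) \left(17 + \left(-2 + 2\right)\right) \left(-6\right) = 14 \left(1 + 0\right) \left(17 + 0\right) \left(-6\right) = 14 \cdot 1 \cdot 17 \left(-6\right) = 14 \cdot 17 \left(-6\right) = 238 \left(-6\right) = -1428$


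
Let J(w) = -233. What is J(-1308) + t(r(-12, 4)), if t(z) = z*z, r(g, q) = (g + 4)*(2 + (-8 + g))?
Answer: 20503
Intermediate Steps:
r(g, q) = (-6 + g)*(4 + g) (r(g, q) = (4 + g)*(-6 + g) = (-6 + g)*(4 + g))
t(z) = z**2
J(-1308) + t(r(-12, 4)) = -233 + (-24 + (-12)**2 - 2*(-12))**2 = -233 + (-24 + 144 + 24)**2 = -233 + 144**2 = -233 + 20736 = 20503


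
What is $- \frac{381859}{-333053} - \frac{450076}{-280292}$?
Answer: $\frac{64232796214}{23338022869} \approx 2.7523$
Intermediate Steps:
$- \frac{381859}{-333053} - \frac{450076}{-280292} = \left(-381859\right) \left(- \frac{1}{333053}\right) - - \frac{112519}{70073} = \frac{381859}{333053} + \frac{112519}{70073} = \frac{64232796214}{23338022869}$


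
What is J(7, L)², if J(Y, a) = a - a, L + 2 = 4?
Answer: 0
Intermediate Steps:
L = 2 (L = -2 + 4 = 2)
J(Y, a) = 0
J(7, L)² = 0² = 0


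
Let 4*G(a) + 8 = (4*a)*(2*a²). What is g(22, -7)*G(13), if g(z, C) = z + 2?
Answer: 105408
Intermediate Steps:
G(a) = -2 + 2*a³ (G(a) = -2 + ((4*a)*(2*a²))/4 = -2 + (8*a³)/4 = -2 + 2*a³)
g(z, C) = 2 + z
g(22, -7)*G(13) = (2 + 22)*(-2 + 2*13³) = 24*(-2 + 2*2197) = 24*(-2 + 4394) = 24*4392 = 105408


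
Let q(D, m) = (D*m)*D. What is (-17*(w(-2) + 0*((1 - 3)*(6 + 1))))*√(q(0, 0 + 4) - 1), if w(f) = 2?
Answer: -34*I ≈ -34.0*I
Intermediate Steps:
q(D, m) = m*D²
(-17*(w(-2) + 0*((1 - 3)*(6 + 1))))*√(q(0, 0 + 4) - 1) = (-17*(2 + 0*((1 - 3)*(6 + 1))))*√((0 + 4)*0² - 1) = (-17*(2 + 0*(-2*7)))*√(4*0 - 1) = (-17*(2 + 0*(-14)))*√(0 - 1) = (-17*(2 + 0))*√(-1) = (-17*2)*I = -34*I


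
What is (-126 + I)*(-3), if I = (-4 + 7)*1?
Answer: 369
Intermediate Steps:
I = 3 (I = 3*1 = 3)
(-126 + I)*(-3) = (-126 + 3)*(-3) = -123*(-3) = 369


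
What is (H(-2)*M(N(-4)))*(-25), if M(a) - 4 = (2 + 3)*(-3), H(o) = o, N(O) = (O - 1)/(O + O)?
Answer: -550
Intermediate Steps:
N(O) = (-1 + O)/(2*O) (N(O) = (-1 + O)/((2*O)) = (-1 + O)*(1/(2*O)) = (-1 + O)/(2*O))
M(a) = -11 (M(a) = 4 + (2 + 3)*(-3) = 4 + 5*(-3) = 4 - 15 = -11)
(H(-2)*M(N(-4)))*(-25) = -2*(-11)*(-25) = 22*(-25) = -550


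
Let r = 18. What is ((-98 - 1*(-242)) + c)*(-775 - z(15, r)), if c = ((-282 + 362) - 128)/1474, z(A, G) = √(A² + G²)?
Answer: -82230600/737 - 318312*√61/737 ≈ -1.1495e+5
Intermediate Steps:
c = -24/737 (c = (80 - 128)*(1/1474) = -48*1/1474 = -24/737 ≈ -0.032564)
((-98 - 1*(-242)) + c)*(-775 - z(15, r)) = ((-98 - 1*(-242)) - 24/737)*(-775 - √(15² + 18²)) = ((-98 + 242) - 24/737)*(-775 - √(225 + 324)) = (144 - 24/737)*(-775 - √549) = 106104*(-775 - 3*√61)/737 = -82230600/737 - 318312*√61/737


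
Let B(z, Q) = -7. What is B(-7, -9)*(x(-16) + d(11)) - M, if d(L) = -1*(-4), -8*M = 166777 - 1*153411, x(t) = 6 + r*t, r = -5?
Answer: 4163/4 ≈ 1040.8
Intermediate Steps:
x(t) = 6 - 5*t
M = -6683/4 (M = -(166777 - 1*153411)/8 = -(166777 - 153411)/8 = -1/8*13366 = -6683/4 ≈ -1670.8)
d(L) = 4
B(-7, -9)*(x(-16) + d(11)) - M = -7*((6 - 5*(-16)) + 4) - 1*(-6683/4) = -7*((6 + 80) + 4) + 6683/4 = -7*(86 + 4) + 6683/4 = -7*90 + 6683/4 = -630 + 6683/4 = 4163/4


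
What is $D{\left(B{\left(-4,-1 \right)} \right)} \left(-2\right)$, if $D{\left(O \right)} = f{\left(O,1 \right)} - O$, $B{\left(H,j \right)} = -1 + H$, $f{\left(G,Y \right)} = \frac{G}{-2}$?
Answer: $-15$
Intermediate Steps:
$f{\left(G,Y \right)} = - \frac{G}{2}$ ($f{\left(G,Y \right)} = G \left(- \frac{1}{2}\right) = - \frac{G}{2}$)
$D{\left(O \right)} = - \frac{3 O}{2}$ ($D{\left(O \right)} = - \frac{O}{2} - O = - \frac{3 O}{2}$)
$D{\left(B{\left(-4,-1 \right)} \right)} \left(-2\right) = - \frac{3 \left(-1 - 4\right)}{2} \left(-2\right) = \left(- \frac{3}{2}\right) \left(-5\right) \left(-2\right) = \frac{15}{2} \left(-2\right) = -15$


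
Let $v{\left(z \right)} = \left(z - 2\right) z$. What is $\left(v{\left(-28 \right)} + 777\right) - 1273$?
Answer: $344$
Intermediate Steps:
$v{\left(z \right)} = z \left(-2 + z\right)$ ($v{\left(z \right)} = \left(-2 + z\right) z = z \left(-2 + z\right)$)
$\left(v{\left(-28 \right)} + 777\right) - 1273 = \left(- 28 \left(-2 - 28\right) + 777\right) - 1273 = \left(\left(-28\right) \left(-30\right) + 777\right) - 1273 = \left(840 + 777\right) - 1273 = 1617 - 1273 = 344$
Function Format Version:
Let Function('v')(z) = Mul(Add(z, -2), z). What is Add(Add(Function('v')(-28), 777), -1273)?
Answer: 344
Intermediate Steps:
Function('v')(z) = Mul(z, Add(-2, z)) (Function('v')(z) = Mul(Add(-2, z), z) = Mul(z, Add(-2, z)))
Add(Add(Function('v')(-28), 777), -1273) = Add(Add(Mul(-28, Add(-2, -28)), 777), -1273) = Add(Add(Mul(-28, -30), 777), -1273) = Add(Add(840, 777), -1273) = Add(1617, -1273) = 344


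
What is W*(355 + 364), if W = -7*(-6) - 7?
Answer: 25165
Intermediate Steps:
W = 35 (W = 42 - 7 = 35)
W*(355 + 364) = 35*(355 + 364) = 35*719 = 25165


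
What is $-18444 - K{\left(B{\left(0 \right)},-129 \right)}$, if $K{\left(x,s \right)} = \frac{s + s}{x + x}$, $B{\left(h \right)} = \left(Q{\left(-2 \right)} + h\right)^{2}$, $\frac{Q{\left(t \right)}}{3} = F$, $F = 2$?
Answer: $- \frac{221285}{12} \approx -18440.0$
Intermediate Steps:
$Q{\left(t \right)} = 6$ ($Q{\left(t \right)} = 3 \cdot 2 = 6$)
$B{\left(h \right)} = \left(6 + h\right)^{2}$
$K{\left(x,s \right)} = \frac{s}{x}$ ($K{\left(x,s \right)} = \frac{2 s}{2 x} = 2 s \frac{1}{2 x} = \frac{s}{x}$)
$-18444 - K{\left(B{\left(0 \right)},-129 \right)} = -18444 - - \frac{129}{\left(6 + 0\right)^{2}} = -18444 - - \frac{129}{6^{2}} = -18444 - - \frac{129}{36} = -18444 - \left(-129\right) \frac{1}{36} = -18444 - - \frac{43}{12} = -18444 + \frac{43}{12} = - \frac{221285}{12}$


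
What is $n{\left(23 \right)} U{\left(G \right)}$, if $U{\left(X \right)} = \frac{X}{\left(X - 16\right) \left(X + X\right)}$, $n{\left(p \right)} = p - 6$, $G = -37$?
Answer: $- \frac{17}{106} \approx -0.16038$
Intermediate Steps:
$n{\left(p \right)} = -6 + p$
$U{\left(X \right)} = \frac{1}{2 \left(-16 + X\right)}$ ($U{\left(X \right)} = \frac{X}{\left(-16 + X\right) 2 X} = \frac{X}{2 X \left(-16 + X\right)} = X \frac{1}{2 X \left(-16 + X\right)} = \frac{1}{2 \left(-16 + X\right)}$)
$n{\left(23 \right)} U{\left(G \right)} = \left(-6 + 23\right) \frac{1}{2 \left(-16 - 37\right)} = 17 \frac{1}{2 \left(-53\right)} = 17 \cdot \frac{1}{2} \left(- \frac{1}{53}\right) = 17 \left(- \frac{1}{106}\right) = - \frac{17}{106}$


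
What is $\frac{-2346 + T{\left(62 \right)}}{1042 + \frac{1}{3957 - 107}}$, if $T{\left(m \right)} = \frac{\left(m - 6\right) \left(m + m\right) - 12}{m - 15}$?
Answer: $- \frac{397820500}{188549947} \approx -2.1099$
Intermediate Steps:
$T{\left(m \right)} = \frac{-12 + 2 m \left(-6 + m\right)}{-15 + m}$ ($T{\left(m \right)} = \frac{\left(-6 + m\right) 2 m - 12}{-15 + m} = \frac{2 m \left(-6 + m\right) - 12}{-15 + m} = \frac{-12 + 2 m \left(-6 + m\right)}{-15 + m}$)
$\frac{-2346 + T{\left(62 \right)}}{1042 + \frac{1}{3957 - 107}} = \frac{-2346 + \frac{2 \left(-6 + 62^{2} - 372\right)}{-15 + 62}}{1042 + \frac{1}{3957 - 107}} = \frac{-2346 + \frac{2 \left(-6 + 3844 - 372\right)}{47}}{1042 + \frac{1}{3850}} = \frac{-2346 + 2 \cdot \frac{1}{47} \cdot 3466}{1042 + \frac{1}{3850}} = \frac{-2346 + \frac{6932}{47}}{\frac{4011701}{3850}} = \left(- \frac{103330}{47}\right) \frac{3850}{4011701} = - \frac{397820500}{188549947}$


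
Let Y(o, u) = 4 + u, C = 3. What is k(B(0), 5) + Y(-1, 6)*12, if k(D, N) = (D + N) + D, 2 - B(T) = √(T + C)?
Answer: 129 - 2*√3 ≈ 125.54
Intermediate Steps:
B(T) = 2 - √(3 + T) (B(T) = 2 - √(T + 3) = 2 - √(3 + T))
k(D, N) = N + 2*D
k(B(0), 5) + Y(-1, 6)*12 = (5 + 2*(2 - √(3 + 0))) + (4 + 6)*12 = (5 + 2*(2 - √3)) + 10*12 = (5 + (4 - 2*√3)) + 120 = (9 - 2*√3) + 120 = 129 - 2*√3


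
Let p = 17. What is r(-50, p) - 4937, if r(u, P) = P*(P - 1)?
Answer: -4665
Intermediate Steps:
r(u, P) = P*(-1 + P)
r(-50, p) - 4937 = 17*(-1 + 17) - 4937 = 17*16 - 4937 = 272 - 4937 = -4665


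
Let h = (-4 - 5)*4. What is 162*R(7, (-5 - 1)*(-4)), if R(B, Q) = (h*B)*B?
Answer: -285768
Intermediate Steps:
h = -36 (h = -9*4 = -36)
R(B, Q) = -36*B**2 (R(B, Q) = (-36*B)*B = -36*B**2)
162*R(7, (-5 - 1)*(-4)) = 162*(-36*7**2) = 162*(-36*49) = 162*(-1764) = -285768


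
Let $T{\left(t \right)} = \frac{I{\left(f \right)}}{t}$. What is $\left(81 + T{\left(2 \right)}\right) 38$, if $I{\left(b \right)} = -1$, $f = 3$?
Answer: $3059$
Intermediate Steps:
$T{\left(t \right)} = - \frac{1}{t}$
$\left(81 + T{\left(2 \right)}\right) 38 = \left(81 - \frac{1}{2}\right) 38 = \frac{161}{2} \cdot 38 = 3059$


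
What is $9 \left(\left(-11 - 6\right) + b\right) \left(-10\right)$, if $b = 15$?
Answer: $180$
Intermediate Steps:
$9 \left(\left(-11 - 6\right) + b\right) \left(-10\right) = 9 \left(\left(-11 - 6\right) + 15\right) \left(-10\right) = 9 \left(-17 + 15\right) \left(-10\right) = 9 \left(-2\right) \left(-10\right) = \left(-18\right) \left(-10\right) = 180$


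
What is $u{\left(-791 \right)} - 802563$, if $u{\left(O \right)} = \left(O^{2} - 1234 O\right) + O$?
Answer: $798421$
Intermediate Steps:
$u{\left(O \right)} = O^{2} - 1233 O$
$u{\left(-791 \right)} - 802563 = - 791 \left(-1233 - 791\right) - 802563 = \left(-791\right) \left(-2024\right) - 802563 = 1600984 - 802563 = 798421$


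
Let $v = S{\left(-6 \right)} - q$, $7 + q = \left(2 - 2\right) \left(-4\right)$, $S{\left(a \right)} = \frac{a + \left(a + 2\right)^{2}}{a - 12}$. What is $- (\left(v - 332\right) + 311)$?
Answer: $\frac{131}{9} \approx 14.556$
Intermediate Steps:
$S{\left(a \right)} = \frac{a + \left(2 + a\right)^{2}}{-12 + a}$
$q = -7$ ($q = -7 + \left(2 - 2\right) \left(-4\right) = -7 + 0 \left(-4\right) = -7 + 0 = -7$)
$v = \frac{58}{9}$ ($v = \frac{-6 + \left(2 - 6\right)^{2}}{-12 - 6} - -7 = \frac{-6 + \left(-4\right)^{2}}{-18} + 7 = - \frac{-6 + 16}{18} + 7 = \left(- \frac{1}{18}\right) 10 + 7 = - \frac{5}{9} + 7 = \frac{58}{9} \approx 6.4444$)
$- (\left(v - 332\right) + 311) = - (\left(\frac{58}{9} - 332\right) + 311) = - (- \frac{2930}{9} + 311) = \left(-1\right) \left(- \frac{131}{9}\right) = \frac{131}{9}$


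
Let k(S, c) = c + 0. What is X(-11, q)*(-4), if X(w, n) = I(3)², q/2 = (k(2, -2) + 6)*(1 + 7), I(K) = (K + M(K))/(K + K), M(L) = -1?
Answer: -4/9 ≈ -0.44444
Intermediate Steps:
I(K) = (-1 + K)/(2*K) (I(K) = (K - 1)/(K + K) = (-1 + K)/((2*K)) = (-1 + K)*(1/(2*K)) = (-1 + K)/(2*K))
k(S, c) = c
q = 64 (q = 2*((-2 + 6)*(1 + 7)) = 2*(4*8) = 2*32 = 64)
X(w, n) = ⅑ (X(w, n) = ((½)*(-1 + 3)/3)² = ((½)*(⅓)*2)² = (⅓)² = ⅑)
X(-11, q)*(-4) = (⅑)*(-4) = -4/9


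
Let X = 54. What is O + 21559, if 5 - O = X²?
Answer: 18648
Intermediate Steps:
O = -2911 (O = 5 - 1*54² = 5 - 1*2916 = 5 - 2916 = -2911)
O + 21559 = -2911 + 21559 = 18648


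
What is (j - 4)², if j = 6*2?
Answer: 64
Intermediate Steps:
j = 12
(j - 4)² = (12 - 4)² = 8² = 64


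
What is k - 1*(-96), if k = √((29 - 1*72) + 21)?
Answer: 96 + I*√22 ≈ 96.0 + 4.6904*I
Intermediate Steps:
k = I*√22 (k = √((29 - 72) + 21) = √(-43 + 21) = √(-22) = I*√22 ≈ 4.6904*I)
k - 1*(-96) = I*√22 - 1*(-96) = I*√22 + 96 = 96 + I*√22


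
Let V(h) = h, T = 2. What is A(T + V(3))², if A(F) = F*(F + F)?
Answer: 2500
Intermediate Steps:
A(F) = 2*F² (A(F) = F*(2*F) = 2*F²)
A(T + V(3))² = (2*(2 + 3)²)² = (2*5²)² = (2*25)² = 50² = 2500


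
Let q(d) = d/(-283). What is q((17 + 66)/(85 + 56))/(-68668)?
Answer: 83/2740059204 ≈ 3.0291e-8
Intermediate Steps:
q(d) = -d/283 (q(d) = d*(-1/283) = -d/283)
q((17 + 66)/(85 + 56))/(-68668) = -(17 + 66)/(283*(85 + 56))/(-68668) = -83/(283*141)*(-1/68668) = -1/283*83/141*(-1/68668) = -83/39903*(-1/68668) = 83/2740059204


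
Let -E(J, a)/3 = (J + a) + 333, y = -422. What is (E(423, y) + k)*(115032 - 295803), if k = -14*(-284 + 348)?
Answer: 343103358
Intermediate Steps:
E(J, a) = -999 - 3*J - 3*a (E(J, a) = -3*((J + a) + 333) = -3*(333 + J + a) = -999 - 3*J - 3*a)
k = -896 (k = -14*64 = -896)
(E(423, y) + k)*(115032 - 295803) = ((-999 - 3*423 - 3*(-422)) - 896)*(115032 - 295803) = ((-999 - 1269 + 1266) - 896)*(-180771) = (-1002 - 896)*(-180771) = -1898*(-180771) = 343103358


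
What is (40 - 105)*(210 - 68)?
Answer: -9230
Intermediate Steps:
(40 - 105)*(210 - 68) = -65*142 = -9230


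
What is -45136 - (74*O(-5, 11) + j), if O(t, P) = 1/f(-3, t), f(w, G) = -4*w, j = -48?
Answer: -270565/6 ≈ -45094.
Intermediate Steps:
O(t, P) = 1/12 (O(t, P) = 1/(-4*(-3)) = 1/12)
-45136 - (74*O(-5, 11) + j) = -45136 - (74*(1/12) - 48) = -45136 - (37/6 - 48) = -45136 - 1*(-251/6) = -45136 + 251/6 = -270565/6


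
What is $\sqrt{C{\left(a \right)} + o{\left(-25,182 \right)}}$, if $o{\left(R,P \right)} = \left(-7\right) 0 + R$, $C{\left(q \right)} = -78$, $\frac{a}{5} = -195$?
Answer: $i \sqrt{103} \approx 10.149 i$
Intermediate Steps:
$a = -975$ ($a = 5 \left(-195\right) = -975$)
$o{\left(R,P \right)} = R$ ($o{\left(R,P \right)} = 0 + R = R$)
$\sqrt{C{\left(a \right)} + o{\left(-25,182 \right)}} = \sqrt{-78 - 25} = \sqrt{-103} = i \sqrt{103}$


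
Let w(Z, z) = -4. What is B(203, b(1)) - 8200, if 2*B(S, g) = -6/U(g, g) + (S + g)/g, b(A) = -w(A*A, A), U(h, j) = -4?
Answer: -65387/8 ≈ -8173.4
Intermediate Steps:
b(A) = 4 (b(A) = -1*(-4) = 4)
B(S, g) = 3/4 + (S + g)/(2*g) (B(S, g) = (-6/(-4) + (S + g)/g)/2 = (-6*(-1/4) + (S + g)/g)/2 = (3/2 + (S + g)/g)/2 = 3/4 + (S + g)/(2*g))
B(203, b(1)) - 8200 = (5/4 + (1/2)*203/4) - 8200 = (5/4 + (1/2)*203*(1/4)) - 8200 = (5/4 + 203/8) - 8200 = 213/8 - 8200 = -65387/8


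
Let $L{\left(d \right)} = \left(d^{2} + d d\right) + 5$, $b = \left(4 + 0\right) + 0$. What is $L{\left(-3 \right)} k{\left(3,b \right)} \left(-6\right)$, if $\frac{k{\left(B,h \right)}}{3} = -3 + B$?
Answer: $0$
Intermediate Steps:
$b = 4$ ($b = 4 + 0 = 4$)
$k{\left(B,h \right)} = -9 + 3 B$ ($k{\left(B,h \right)} = 3 \left(-3 + B\right) = -9 + 3 B$)
$L{\left(d \right)} = 5 + 2 d^{2}$ ($L{\left(d \right)} = \left(d^{2} + d^{2}\right) + 5 = 2 d^{2} + 5 = 5 + 2 d^{2}$)
$L{\left(-3 \right)} k{\left(3,b \right)} \left(-6\right) = \left(5 + 2 \left(-3\right)^{2}\right) \left(-9 + 3 \cdot 3\right) \left(-6\right) = \left(5 + 2 \cdot 9\right) \left(-9 + 9\right) \left(-6\right) = \left(5 + 18\right) 0 \left(-6\right) = 23 \cdot 0 \left(-6\right) = 0 \left(-6\right) = 0$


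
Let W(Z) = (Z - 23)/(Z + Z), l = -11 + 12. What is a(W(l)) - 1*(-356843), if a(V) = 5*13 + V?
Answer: 356897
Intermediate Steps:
l = 1
W(Z) = (-23 + Z)/(2*Z) (W(Z) = (-23 + Z)/((2*Z)) = (-23 + Z)*(1/(2*Z)) = (-23 + Z)/(2*Z))
a(V) = 65 + V
a(W(l)) - 1*(-356843) = (65 + (½)*(-23 + 1)/1) - 1*(-356843) = (65 + (½)*1*(-22)) + 356843 = (65 - 11) + 356843 = 54 + 356843 = 356897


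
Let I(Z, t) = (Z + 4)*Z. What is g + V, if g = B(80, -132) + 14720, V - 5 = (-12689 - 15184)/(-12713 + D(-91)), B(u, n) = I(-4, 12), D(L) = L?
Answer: 62855591/4268 ≈ 14727.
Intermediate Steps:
I(Z, t) = Z*(4 + Z) (I(Z, t) = (4 + Z)*Z = Z*(4 + Z))
B(u, n) = 0 (B(u, n) = -4*(4 - 4) = -4*0 = 0)
V = 30631/4268 (V = 5 + (-12689 - 15184)/(-12713 - 91) = 5 - 27873/(-12804) = 5 - 27873*(-1/12804) = 5 + 9291/4268 = 30631/4268 ≈ 7.1769)
g = 14720 (g = 0 + 14720 = 14720)
g + V = 14720 + 30631/4268 = 62855591/4268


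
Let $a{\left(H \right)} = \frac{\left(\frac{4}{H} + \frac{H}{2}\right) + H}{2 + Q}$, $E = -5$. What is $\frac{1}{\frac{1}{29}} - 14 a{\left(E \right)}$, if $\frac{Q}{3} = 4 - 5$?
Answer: $- \frac{436}{5} \approx -87.2$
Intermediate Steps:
$Q = -3$ ($Q = 3 \left(4 - 5\right) = 3 \left(-1\right) = -3$)
$a{\left(H \right)} = - \frac{4}{H} - \frac{3 H}{2}$ ($a{\left(H \right)} = \frac{\left(\frac{4}{H} + \frac{H}{2}\right) + H}{2 - 3} = \frac{\left(\frac{4}{H} + H \frac{1}{2}\right) + H}{-1} = \left(\left(\frac{4}{H} + \frac{H}{2}\right) + H\right) \left(-1\right) = \left(\left(\frac{H}{2} + \frac{4}{H}\right) + H\right) \left(-1\right) = \left(\frac{4}{H} + \frac{3 H}{2}\right) \left(-1\right) = - \frac{4}{H} - \frac{3 H}{2}$)
$\frac{1}{\frac{1}{29}} - 14 a{\left(E \right)} = \frac{1}{\frac{1}{29}} - 14 \left(- \frac{4}{-5} - - \frac{15}{2}\right) = \frac{1}{\frac{1}{29}} - 14 \left(\left(-4\right) \left(- \frac{1}{5}\right) + \frac{15}{2}\right) = 29 - 14 \left(\frac{4}{5} + \frac{15}{2}\right) = 29 - \frac{581}{5} = - \frac{436}{5}$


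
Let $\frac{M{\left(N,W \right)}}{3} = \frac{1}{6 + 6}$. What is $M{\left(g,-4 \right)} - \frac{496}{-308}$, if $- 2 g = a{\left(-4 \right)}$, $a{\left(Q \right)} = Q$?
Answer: $\frac{573}{308} \approx 1.8604$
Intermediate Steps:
$g = 2$ ($g = \left(- \frac{1}{2}\right) \left(-4\right) = 2$)
$M{\left(N,W \right)} = \frac{1}{4}$ ($M{\left(N,W \right)} = \frac{3}{6 + 6} = \frac{3}{12} = 3 \cdot \frac{1}{12} = \frac{1}{4}$)
$M{\left(g,-4 \right)} - \frac{496}{-308} = \frac{1}{4} - \frac{496}{-308} = \frac{1}{4} - 496 \left(- \frac{1}{308}\right) = \frac{1}{4} - - \frac{124}{77} = \frac{1}{4} + \frac{124}{77} = \frac{573}{308}$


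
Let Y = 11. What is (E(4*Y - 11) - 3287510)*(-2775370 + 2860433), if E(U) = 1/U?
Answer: -838936381657/3 ≈ -2.7965e+11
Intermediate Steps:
(E(4*Y - 11) - 3287510)*(-2775370 + 2860433) = (1/(4*11 - 11) - 3287510)*(-2775370 + 2860433) = (1/(44 - 11) - 3287510)*85063 = (1/33 - 3287510)*85063 = -108487829/33*85063 = -838936381657/3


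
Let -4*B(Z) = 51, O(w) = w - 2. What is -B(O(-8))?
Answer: 51/4 ≈ 12.750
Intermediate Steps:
O(w) = -2 + w
B(Z) = -51/4 (B(Z) = -1/4*51 = -51/4)
-B(O(-8)) = -1*(-51/4) = 51/4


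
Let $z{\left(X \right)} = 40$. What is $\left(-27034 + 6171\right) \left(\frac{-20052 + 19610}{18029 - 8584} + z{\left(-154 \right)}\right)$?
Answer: $- \frac{7872819954}{9445} \approx -8.3354 \cdot 10^{5}$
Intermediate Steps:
$\left(-27034 + 6171\right) \left(\frac{-20052 + 19610}{18029 - 8584} + z{\left(-154 \right)}\right) = \left(-27034 + 6171\right) \left(\frac{-20052 + 19610}{18029 - 8584} + 40\right) = - 20863 \left(- \frac{442}{9445} + 40\right) = \left(-20863\right) \frac{377358}{9445} = - \frac{7872819954}{9445}$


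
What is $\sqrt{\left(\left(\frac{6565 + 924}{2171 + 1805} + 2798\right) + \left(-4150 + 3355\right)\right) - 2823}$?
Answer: $\frac{i \sqrt{3233314014}}{1988} \approx 28.603 i$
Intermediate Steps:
$\sqrt{\left(\left(\frac{6565 + 924}{2171 + 1805} + 2798\right) + \left(-4150 + 3355\right)\right) - 2823} = \sqrt{\left(\left(\frac{7489}{3976} + 2798\right) - 795\right) - 2823} = \sqrt{\left(\frac{11132337}{3976} - 795\right) - 2823} = \sqrt{\frac{7971417}{3976} - 2823} = \sqrt{- \frac{3252831}{3976}} = \frac{i \sqrt{3233314014}}{1988}$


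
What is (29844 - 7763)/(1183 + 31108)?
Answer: 22081/32291 ≈ 0.68381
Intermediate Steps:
(29844 - 7763)/(1183 + 31108) = 22081/32291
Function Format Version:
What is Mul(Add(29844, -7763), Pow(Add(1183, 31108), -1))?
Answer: Rational(22081, 32291) ≈ 0.68381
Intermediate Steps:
Mul(Add(29844, -7763), Pow(Add(1183, 31108), -1)) = Mul(22081, Pow(32291, -1)) = Mul(22081, Rational(1, 32291)) = Rational(22081, 32291)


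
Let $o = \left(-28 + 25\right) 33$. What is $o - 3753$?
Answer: $-3852$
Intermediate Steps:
$o = -99$ ($o = \left(-3\right) 33 = -99$)
$o - 3753 = -99 - 3753 = -3852$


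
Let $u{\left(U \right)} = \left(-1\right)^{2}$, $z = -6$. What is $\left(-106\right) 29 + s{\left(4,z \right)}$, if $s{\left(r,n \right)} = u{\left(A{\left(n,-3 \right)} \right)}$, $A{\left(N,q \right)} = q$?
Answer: $-3073$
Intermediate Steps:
$u{\left(U \right)} = 1$
$s{\left(r,n \right)} = 1$
$\left(-106\right) 29 + s{\left(4,z \right)} = \left(-106\right) 29 + 1 = -3074 + 1 = -3073$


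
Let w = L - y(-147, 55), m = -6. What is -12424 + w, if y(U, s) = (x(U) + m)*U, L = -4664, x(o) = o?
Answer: -39579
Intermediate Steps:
y(U, s) = U*(-6 + U) (y(U, s) = (U - 6)*U = (-6 + U)*U = U*(-6 + U))
w = -27155 (w = -4664 - (-147)*(-6 - 147) = -4664 - (-147)*(-153) = -4664 - 1*22491 = -4664 - 22491 = -27155)
-12424 + w = -12424 - 27155 = -39579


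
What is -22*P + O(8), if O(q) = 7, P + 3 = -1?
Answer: 95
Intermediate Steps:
P = -4 (P = -3 - 1 = -4)
-22*P + O(8) = -22*(-4) + 7 = 88 + 7 = 95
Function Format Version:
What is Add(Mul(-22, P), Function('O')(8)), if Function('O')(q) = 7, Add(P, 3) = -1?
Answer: 95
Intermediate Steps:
P = -4 (P = Add(-3, -1) = -4)
Add(Mul(-22, P), Function('O')(8)) = Add(Mul(-22, -4), 7) = Add(88, 7) = 95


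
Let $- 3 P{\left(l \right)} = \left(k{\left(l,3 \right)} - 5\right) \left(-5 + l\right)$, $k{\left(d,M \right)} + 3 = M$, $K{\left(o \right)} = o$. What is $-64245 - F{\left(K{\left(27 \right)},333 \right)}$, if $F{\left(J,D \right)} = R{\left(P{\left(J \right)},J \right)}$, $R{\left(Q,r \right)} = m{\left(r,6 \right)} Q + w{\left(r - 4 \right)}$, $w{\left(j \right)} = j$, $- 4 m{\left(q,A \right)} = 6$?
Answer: $-64213$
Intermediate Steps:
$m{\left(q,A \right)} = - \frac{3}{2}$ ($m{\left(q,A \right)} = \left(- \frac{1}{4}\right) 6 = - \frac{3}{2}$)
$k{\left(d,M \right)} = -3 + M$
$P{\left(l \right)} = - \frac{25}{3} + \frac{5 l}{3}$ ($P{\left(l \right)} = - \frac{\left(\left(-3 + 3\right) - 5\right) \left(-5 + l\right)}{3} = - \frac{\left(0 - 5\right) \left(-5 + l\right)}{3} = - \frac{\left(-5\right) \left(-5 + l\right)}{3} = - \frac{25 - 5 l}{3} = - \frac{25}{3} + \frac{5 l}{3}$)
$R{\left(Q,r \right)} = -4 + r - \frac{3 Q}{2}$ ($R{\left(Q,r \right)} = - \frac{3 Q}{2} + \left(r - 4\right) = - \frac{3 Q}{2} + \left(-4 + r\right) = -4 + r - \frac{3 Q}{2}$)
$F{\left(J,D \right)} = \frac{17}{2} - \frac{3 J}{2}$ ($F{\left(J,D \right)} = -4 + J - \frac{3 \left(- \frac{25}{3} + \frac{5 J}{3}\right)}{2} = -4 + J - \left(- \frac{25}{2} + \frac{5 J}{2}\right) = \frac{17}{2} - \frac{3 J}{2}$)
$-64245 - F{\left(K{\left(27 \right)},333 \right)} = -64245 - \left(\frac{17}{2} - \frac{81}{2}\right) = -64245 - -32 = -64245 + 32 = -64213$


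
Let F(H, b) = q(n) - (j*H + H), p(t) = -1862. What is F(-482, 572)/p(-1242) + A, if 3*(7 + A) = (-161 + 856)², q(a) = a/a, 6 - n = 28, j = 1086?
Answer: 897781643/5586 ≈ 1.6072e+5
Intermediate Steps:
n = -22 (n = 6 - 1*28 = 6 - 28 = -22)
q(a) = 1
A = 483004/3 (A = -7 + (-161 + 856)²/3 = -7 + (⅓)*695² = -7 + (⅓)*483025 = -7 + 483025/3 = 483004/3 ≈ 1.6100e+5)
F(H, b) = 1 - 1087*H (F(H, b) = 1 - (1086*H + H) = 1 - 1087*H)
F(-482, 572)/p(-1242) + A = (1 - 1087*(-482))/(-1862) + 483004/3 = (1 + 523934)*(-1/1862) + 483004/3 = 523935*(-1/1862) + 483004/3 = -523935/1862 + 483004/3 = 897781643/5586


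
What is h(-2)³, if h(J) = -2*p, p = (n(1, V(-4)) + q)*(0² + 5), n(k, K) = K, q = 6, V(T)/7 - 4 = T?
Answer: -216000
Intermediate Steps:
V(T) = 28 + 7*T
p = 30 (p = ((28 + 7*(-4)) + 6)*(0² + 5) = ((28 - 28) + 6)*(0 + 5) = (0 + 6)*5 = 6*5 = 30)
h(J) = -60 (h(J) = -2*30 = -60)
h(-2)³ = (-60)³ = -216000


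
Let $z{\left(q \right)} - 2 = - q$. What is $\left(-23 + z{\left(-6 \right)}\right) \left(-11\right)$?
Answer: $165$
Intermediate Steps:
$z{\left(q \right)} = 2 - q$
$\left(-23 + z{\left(-6 \right)}\right) \left(-11\right) = \left(-23 + \left(2 - -6\right)\right) \left(-11\right) = \left(-23 + \left(2 + 6\right)\right) \left(-11\right) = \left(-23 + 8\right) \left(-11\right) = \left(-15\right) \left(-11\right) = 165$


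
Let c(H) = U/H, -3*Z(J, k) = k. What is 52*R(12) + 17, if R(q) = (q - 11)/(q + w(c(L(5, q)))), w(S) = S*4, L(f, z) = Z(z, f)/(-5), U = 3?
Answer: 217/12 ≈ 18.083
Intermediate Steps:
Z(J, k) = -k/3
L(f, z) = f/15 (L(f, z) = -f/3/(-5) = -f/3*(-⅕) = f/15)
c(H) = 3/H
w(S) = 4*S
R(q) = (-11 + q)/(36 + q) (R(q) = (q - 11)/(q + 4*(3/(((1/15)*5)))) = (-11 + q)/(q + 4*(3/(⅓))) = (-11 + q)/(q + 4*(3*3)) = (-11 + q)/(q + 4*9) = (-11 + q)/(q + 36) = (-11 + q)/(36 + q))
52*R(12) + 17 = 52*((-11 + 12)/(36 + 12)) + 17 = 52*(1/48) + 17 = 13/12 + 17 = 217/12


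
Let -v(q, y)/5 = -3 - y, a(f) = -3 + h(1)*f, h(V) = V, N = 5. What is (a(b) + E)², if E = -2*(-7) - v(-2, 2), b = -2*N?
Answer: 576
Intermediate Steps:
b = -10 (b = -2*5 = -10)
a(f) = -3 + f (a(f) = -3 + 1*f = -3 + f)
v(q, y) = 15 + 5*y (v(q, y) = -5*(-3 - y) = 15 + 5*y)
E = -11 (E = -2*(-7) - (15 + 5*2) = 14 - (15 + 10) = 14 - 1*25 = 14 - 25 = -11)
(a(b) + E)² = ((-3 - 10) - 11)² = (-13 - 11)² = (-24)² = 576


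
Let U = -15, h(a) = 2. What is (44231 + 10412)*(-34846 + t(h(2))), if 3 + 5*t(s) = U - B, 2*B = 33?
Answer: -19044670147/10 ≈ -1.9045e+9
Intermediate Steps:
B = 33/2 (B = (½)*33 = 33/2 ≈ 16.500)
t(s) = -69/10 (t(s) = -⅗ + (-15 - 1*33/2)/5 = -⅗ + (-15 - 33/2)/5 = -⅗ + (⅕)*(-63/2) = -⅗ - 63/10 = -69/10)
(44231 + 10412)*(-34846 + t(h(2))) = (44231 + 10412)*(-34846 - 69/10) = 54643*(-348529/10) = -19044670147/10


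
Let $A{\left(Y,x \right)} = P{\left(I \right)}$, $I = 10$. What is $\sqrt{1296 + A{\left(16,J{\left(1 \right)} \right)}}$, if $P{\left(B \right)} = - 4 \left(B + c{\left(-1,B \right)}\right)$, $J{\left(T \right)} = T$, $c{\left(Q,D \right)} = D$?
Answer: $8 \sqrt{19} \approx 34.871$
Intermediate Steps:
$P{\left(B \right)} = - 8 B$ ($P{\left(B \right)} = - 4 \left(B + B\right) = - 4 \cdot 2 B = - 8 B$)
$A{\left(Y,x \right)} = -80$ ($A{\left(Y,x \right)} = \left(-8\right) 10 = -80$)
$\sqrt{1296 + A{\left(16,J{\left(1 \right)} \right)}} = \sqrt{1296 - 80} = \sqrt{1216} = 8 \sqrt{19}$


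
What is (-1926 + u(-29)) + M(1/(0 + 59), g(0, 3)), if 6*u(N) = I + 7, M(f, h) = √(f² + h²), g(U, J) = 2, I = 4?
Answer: -11545/6 + 5*√557/59 ≈ -1922.2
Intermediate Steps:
u(N) = 11/6 (u(N) = (4 + 7)/6 = (⅙)*11 = 11/6)
(-1926 + u(-29)) + M(1/(0 + 59), g(0, 3)) = (-1926 + 11/6) + √((1/(0 + 59))² + 2²) = -11545/6 + √((1/59)² + 4) = -11545/6 + √(1/3481 + 4) = -11545/6 + √(13925/3481) = -11545/6 + 5*√557/59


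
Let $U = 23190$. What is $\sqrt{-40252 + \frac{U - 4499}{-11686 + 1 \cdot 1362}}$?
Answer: $\frac{i \sqrt{1072612854959}}{5162} \approx 200.63 i$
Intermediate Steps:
$\sqrt{-40252 + \frac{U - 4499}{-11686 + 1 \cdot 1362}} = \sqrt{-40252 + \frac{23190 - 4499}{-11686 + 1 \cdot 1362}} = \sqrt{-40252 + \frac{18691}{-11686 + 1362}} = \sqrt{-40252 + \frac{18691}{-10324}} = \sqrt{-40252 + 18691 \left(- \frac{1}{10324}\right)} = \sqrt{-40252 - \frac{18691}{10324}} = \sqrt{- \frac{415580339}{10324}} = \frac{i \sqrt{1072612854959}}{5162}$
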